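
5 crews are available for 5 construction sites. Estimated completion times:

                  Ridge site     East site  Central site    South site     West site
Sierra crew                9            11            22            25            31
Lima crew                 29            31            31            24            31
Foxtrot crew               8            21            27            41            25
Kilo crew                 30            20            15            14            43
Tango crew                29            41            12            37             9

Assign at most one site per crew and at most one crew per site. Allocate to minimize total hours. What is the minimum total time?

Minimum total: 67 hours

Optimal: Sierra crew→East site (11 hours), Lima crew→South site (24 hours), Foxtrot crew→Ridge site (8 hours), Kilo crew→Central site (15 hours), Tango crew→West site (9 hours) — total 11+24+8+15+9 = 67 hours.
Row-greedy (each crew in turn takes its cheapest remaining site) gives 78 hours, worse by 11.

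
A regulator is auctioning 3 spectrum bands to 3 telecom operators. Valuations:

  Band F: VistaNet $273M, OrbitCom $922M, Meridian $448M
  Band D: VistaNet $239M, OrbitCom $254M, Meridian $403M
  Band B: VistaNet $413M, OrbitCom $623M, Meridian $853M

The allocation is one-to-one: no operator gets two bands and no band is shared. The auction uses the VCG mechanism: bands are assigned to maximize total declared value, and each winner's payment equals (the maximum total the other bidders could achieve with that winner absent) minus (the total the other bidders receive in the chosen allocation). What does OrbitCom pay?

OrbitCom pays $34M.

Efficient allocation: VistaNet→Band D ($239M), OrbitCom→Band F ($922M), Meridian→Band B ($853M); total welfare W = $2014M.
OrbitCom receives Band F at value $922M, so the others get W − 922 = $1092M.
Without OrbitCom: best allocation of the remaining 2 bidders over all 3 bands is VistaNet→Band F ($273M), Meridian→Band B ($853M), total $1126M.
VCG payment = (others' best without OrbitCom) − (others' welfare with OrbitCom) = 1126 − 1092 = $34M.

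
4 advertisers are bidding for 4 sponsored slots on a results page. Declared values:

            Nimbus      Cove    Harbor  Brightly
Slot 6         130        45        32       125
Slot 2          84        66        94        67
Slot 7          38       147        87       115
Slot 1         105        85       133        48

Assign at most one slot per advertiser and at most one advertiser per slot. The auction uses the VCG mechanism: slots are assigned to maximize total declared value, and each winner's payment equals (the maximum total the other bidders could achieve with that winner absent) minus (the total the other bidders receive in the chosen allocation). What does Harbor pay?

Harbor pays $21.

Efficient allocation: Nimbus→Slot 2 ($84), Cove→Slot 7 ($147), Harbor→Slot 1 ($133), Brightly→Slot 6 ($125); total welfare W = $489.
Harbor receives Slot 1 at value $133, so the others get W − 133 = $356.
Without Harbor: best allocation of the remaining 3 bidders over all 4 slots is Nimbus→Slot 1 ($105), Cove→Slot 7 ($147), Brightly→Slot 6 ($125), total $377.
VCG payment = (others' best without Harbor) − (others' welfare with Harbor) = 377 − 356 = $21.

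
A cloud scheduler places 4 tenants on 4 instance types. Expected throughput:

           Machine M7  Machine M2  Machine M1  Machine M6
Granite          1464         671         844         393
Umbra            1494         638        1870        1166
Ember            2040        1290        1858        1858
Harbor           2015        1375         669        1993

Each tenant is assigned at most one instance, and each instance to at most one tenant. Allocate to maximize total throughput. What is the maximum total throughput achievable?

Optimal: Granite→Machine M7 (1464 ops/s), Umbra→Machine M1 (1870 ops/s), Ember→Machine M2 (1290 ops/s), Harbor→Machine M6 (1993 ops/s) — total 1464+1870+1290+1993 = 6617 ops/s.
Swapping Ember↔Umbra (Ember→Machine M1 1858 ops/s, Umbra→Machine M2 638 ops/s) loses 664.
Every other assignment is strictly worse.

Max total: 6617 ops/s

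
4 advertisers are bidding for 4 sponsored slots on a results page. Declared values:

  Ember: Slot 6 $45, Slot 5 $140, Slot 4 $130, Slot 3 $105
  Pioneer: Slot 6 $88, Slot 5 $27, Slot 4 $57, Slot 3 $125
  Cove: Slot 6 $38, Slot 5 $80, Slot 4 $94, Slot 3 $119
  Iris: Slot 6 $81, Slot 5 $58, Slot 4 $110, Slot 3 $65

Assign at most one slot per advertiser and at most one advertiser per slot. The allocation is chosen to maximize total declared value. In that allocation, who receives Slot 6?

Optimal: Ember→Slot 5 ($140), Pioneer→Slot 6 ($88), Cove→Slot 3 ($119), Iris→Slot 4 ($110) — total 140+88+119+110 = $457.
Every other assignment is strictly worse.
Pioneer's own top slot is Slot 3 ($125), but forcing Pioneer→Slot 3 and reassigning the rest optimally gives only $440 — worse by 17.

Pioneer receives Slot 6.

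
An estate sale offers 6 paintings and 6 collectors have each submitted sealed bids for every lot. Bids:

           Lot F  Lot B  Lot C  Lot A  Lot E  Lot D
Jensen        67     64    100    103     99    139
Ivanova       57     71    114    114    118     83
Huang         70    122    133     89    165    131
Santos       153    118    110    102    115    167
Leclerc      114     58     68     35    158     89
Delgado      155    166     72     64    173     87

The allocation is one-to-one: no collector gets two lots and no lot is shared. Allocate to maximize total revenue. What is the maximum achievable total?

Max total: $863

Optimal: Jensen→Lot D ($139), Ivanova→Lot A ($114), Huang→Lot C ($133), Santos→Lot F ($153), Leclerc→Lot E ($158), Delgado→Lot B ($166) — total 139+114+133+153+158+166 = $863.
Next-best assignment: Jensen→Lot A, Ivanova→Lot C, Huang→Lot E, Santos→Lot D, Leclerc→Lot F, Delgado→Lot B = $829.
Checked against all permutations: $863 is optimal.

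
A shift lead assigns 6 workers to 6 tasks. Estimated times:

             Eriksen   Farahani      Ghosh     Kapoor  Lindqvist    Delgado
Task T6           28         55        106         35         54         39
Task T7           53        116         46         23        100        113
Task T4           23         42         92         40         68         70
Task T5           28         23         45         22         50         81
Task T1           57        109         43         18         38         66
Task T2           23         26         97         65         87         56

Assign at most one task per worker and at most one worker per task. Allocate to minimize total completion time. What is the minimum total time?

This is the linear assignment problem.
Optimal: Eriksen→Task T4 (23 min), Farahani→Task T2 (26 min), Ghosh→Task T7 (46 min), Kapoor→Task T5 (22 min), Lindqvist→Task T1 (38 min), Delgado→Task T6 (39 min) — total 23+26+46+22+38+39 = 194 min.
Column-greedy (each task in turn goes to its cheapest remaining worker) gives 232 min, worse by 38.
Checked against all permutations: 194 min is optimal.

Min total: 194 min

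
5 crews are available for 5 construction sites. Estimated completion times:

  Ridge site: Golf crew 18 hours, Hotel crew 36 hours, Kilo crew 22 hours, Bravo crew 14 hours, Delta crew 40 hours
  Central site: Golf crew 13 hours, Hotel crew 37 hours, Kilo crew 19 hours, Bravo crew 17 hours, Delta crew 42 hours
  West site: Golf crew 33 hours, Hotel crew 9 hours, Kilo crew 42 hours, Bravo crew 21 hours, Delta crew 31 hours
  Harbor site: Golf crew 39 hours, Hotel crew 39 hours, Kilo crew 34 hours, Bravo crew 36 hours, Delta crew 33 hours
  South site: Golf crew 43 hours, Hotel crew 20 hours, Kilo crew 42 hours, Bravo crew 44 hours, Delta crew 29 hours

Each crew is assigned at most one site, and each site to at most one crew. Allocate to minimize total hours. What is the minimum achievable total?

Min total: 99 hours

Treat this as an assignment problem: match each crew to one site.
Optimal: Golf crew→Central site (13 hours), Hotel crew→West site (9 hours), Kilo crew→Harbor site (34 hours), Bravo crew→Ridge site (14 hours), Delta crew→South site (29 hours) — total 13+9+34+14+29 = 99 hours.
Column-greedy (each site in turn goes to its cheapest remaining crew) gives 111 hours, worse by 12.
Next-best assignment: Golf crew→Ridge site, Hotel crew→West site, Kilo crew→Harbor site, Bravo crew→Central site, Delta crew→South site = 107 hours.
Swapping Delta crew↔Golf crew (Delta crew→Central site 42 hours, Golf crew→South site 43 hours) adds 43.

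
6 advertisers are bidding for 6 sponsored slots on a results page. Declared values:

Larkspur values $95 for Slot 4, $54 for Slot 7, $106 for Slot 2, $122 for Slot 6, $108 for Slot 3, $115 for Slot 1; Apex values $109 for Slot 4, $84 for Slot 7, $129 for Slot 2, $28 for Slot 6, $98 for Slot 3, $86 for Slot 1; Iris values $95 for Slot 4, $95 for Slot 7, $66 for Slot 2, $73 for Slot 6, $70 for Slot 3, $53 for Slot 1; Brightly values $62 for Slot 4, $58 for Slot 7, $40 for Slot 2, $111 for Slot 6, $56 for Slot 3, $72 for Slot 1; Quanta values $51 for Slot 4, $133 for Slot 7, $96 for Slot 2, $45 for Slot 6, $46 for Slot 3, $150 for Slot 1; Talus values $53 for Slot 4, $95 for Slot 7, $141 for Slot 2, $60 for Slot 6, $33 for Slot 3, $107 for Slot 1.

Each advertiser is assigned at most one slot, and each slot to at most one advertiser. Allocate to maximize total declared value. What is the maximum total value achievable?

Optimal: Larkspur→Slot 3 ($108), Apex→Slot 4 ($109), Iris→Slot 7 ($95), Brightly→Slot 6 ($111), Quanta→Slot 1 ($150), Talus→Slot 2 ($141) — total 108+109+95+111+150+141 = $714.
Column-greedy (each slot in turn goes to its best remaining advertiser) gives $647, worse by 67.

Max total: $714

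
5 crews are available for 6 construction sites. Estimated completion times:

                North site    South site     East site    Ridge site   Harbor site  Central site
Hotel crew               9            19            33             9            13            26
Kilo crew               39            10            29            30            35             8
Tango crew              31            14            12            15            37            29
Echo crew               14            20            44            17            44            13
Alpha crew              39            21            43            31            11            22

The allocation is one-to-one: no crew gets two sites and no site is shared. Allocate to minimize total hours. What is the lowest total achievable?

Min total: 54 hours

This is a one-to-one assignment (minimum-cost bipartite matching).
Optimal: Hotel crew→Ridge site (9 hours), Kilo crew→Central site (8 hours), Tango crew→East site (12 hours), Echo crew→North site (14 hours), Alpha crew→Harbor site (11 hours) — total 9+8+12+14+11 = 54 hours.
Column-greedy (each site in turn goes to its cheapest remaining crew) gives 59 hours, worse by 5.
Swapping Alpha crew↔Kilo crew (Alpha crew→Central site 22 hours, Kilo crew→Harbor site 35 hours) adds 38.
Checked against all permutations: 54 hours is optimal.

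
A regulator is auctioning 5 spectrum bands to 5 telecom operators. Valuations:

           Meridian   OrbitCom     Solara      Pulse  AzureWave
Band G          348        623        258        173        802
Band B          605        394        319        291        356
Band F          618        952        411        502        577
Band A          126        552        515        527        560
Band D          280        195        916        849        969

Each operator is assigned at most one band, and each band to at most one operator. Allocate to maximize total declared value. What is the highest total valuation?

Optimal: Meridian→Band B ($605M), OrbitCom→Band F ($952M), Solara→Band D ($916M), Pulse→Band A ($527M), AzureWave→Band G ($802M) — total 605+952+916+527+802 = $3802M.
Row-greedy (each operator in turn takes its best remaining band) gives $3040M, worse by 762.
No other one-to-one assignment exceeds $3802M.

Max total: $3802M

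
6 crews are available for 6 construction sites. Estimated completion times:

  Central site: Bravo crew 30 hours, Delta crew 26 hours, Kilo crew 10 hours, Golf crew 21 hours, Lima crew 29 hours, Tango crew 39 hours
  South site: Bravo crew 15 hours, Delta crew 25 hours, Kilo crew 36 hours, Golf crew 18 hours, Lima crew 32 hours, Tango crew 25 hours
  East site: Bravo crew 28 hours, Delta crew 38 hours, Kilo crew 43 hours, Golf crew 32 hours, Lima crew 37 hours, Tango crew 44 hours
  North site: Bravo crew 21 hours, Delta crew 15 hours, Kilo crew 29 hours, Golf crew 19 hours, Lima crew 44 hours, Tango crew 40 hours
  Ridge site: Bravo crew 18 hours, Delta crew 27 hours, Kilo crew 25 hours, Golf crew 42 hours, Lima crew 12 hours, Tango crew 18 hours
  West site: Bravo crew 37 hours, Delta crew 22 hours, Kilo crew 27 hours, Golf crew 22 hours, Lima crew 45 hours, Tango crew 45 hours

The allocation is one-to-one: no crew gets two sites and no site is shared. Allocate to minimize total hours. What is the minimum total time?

Optimal: Bravo crew→East site (28 hours), Delta crew→North site (15 hours), Kilo crew→Central site (10 hours), Golf crew→West site (22 hours), Lima crew→Ridge site (12 hours), Tango crew→South site (25 hours) — total 28+15+10+22+12+25 = 112 hours.
Min-entry greedy (repeatedly take the single cheapest remaining cell) gives 118 hours, worse by 6.

Min total: 112 hours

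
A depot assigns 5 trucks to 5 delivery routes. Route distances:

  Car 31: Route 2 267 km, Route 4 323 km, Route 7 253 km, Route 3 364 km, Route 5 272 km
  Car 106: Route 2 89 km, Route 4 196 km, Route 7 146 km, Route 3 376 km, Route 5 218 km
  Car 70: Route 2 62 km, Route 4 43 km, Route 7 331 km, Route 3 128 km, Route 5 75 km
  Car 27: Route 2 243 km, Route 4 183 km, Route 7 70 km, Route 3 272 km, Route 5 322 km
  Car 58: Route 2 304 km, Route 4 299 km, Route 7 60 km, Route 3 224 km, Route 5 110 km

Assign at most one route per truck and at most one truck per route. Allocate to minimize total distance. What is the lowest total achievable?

This is the linear assignment problem.
Optimal: Car 31→Route 3 (364 km), Car 106→Route 2 (89 km), Car 70→Route 4 (43 km), Car 27→Route 7 (70 km), Car 58→Route 5 (110 km) — total 364+89+43+70+110 = 676 km.
Min-entry greedy (repeatedly take the single cheapest remaining cell) gives 736 km, worse by 60.
Next-best assignment: Car 31→Route 5, Car 106→Route 2, Car 70→Route 4, Car 27→Route 7, Car 58→Route 3 = 698 km.
Swapping Car 31↔Car 27 (Car 31→Route 7 253 km, Car 27→Route 3 272 km) adds 91.
Every other assignment is strictly worse.

Min total: 676 km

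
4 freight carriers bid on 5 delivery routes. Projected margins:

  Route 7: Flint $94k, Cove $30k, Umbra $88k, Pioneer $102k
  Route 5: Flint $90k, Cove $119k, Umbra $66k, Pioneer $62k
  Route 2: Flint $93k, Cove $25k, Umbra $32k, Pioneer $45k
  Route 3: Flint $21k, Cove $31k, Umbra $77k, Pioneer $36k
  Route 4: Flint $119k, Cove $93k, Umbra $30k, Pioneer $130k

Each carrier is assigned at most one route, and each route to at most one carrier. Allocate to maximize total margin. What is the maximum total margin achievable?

Treat this as an assignment problem: match each carrier to one route.
Optimal: Flint→Route 2 ($93k), Cove→Route 5 ($119k), Umbra→Route 7 ($88k), Pioneer→Route 4 ($130k) — total 93+119+88+130 = $430k.
Column-greedy (each route in turn goes to its best remaining carrier) gives $391k, worse by 39.
Next-best assignment: Flint→Route 7, Cove→Route 5, Umbra→Route 3, Pioneer→Route 4 = $420k.
Every other assignment is strictly worse.

Max total: $430k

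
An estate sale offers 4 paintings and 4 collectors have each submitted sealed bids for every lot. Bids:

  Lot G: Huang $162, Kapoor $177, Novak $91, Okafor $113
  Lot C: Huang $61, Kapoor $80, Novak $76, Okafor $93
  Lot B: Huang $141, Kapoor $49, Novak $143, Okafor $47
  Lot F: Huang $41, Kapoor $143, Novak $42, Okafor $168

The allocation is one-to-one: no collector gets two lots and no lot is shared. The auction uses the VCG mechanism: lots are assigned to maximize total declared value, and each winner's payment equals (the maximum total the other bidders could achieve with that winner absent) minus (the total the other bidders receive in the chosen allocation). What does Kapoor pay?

Efficient allocation: Huang→Lot B ($141), Kapoor→Lot G ($177), Novak→Lot C ($76), Okafor→Lot F ($168); total welfare W = $562.
Kapoor receives Lot G at value $177, so the others get W − 177 = $385.
Without Kapoor: best allocation of the remaining 3 bidders over all 4 lots is Huang→Lot G ($162), Novak→Lot B ($143), Okafor→Lot F ($168), total $473.
VCG payment = (others' best without Kapoor) − (others' welfare with Kapoor) = 473 − 385 = $88.

Kapoor pays $88.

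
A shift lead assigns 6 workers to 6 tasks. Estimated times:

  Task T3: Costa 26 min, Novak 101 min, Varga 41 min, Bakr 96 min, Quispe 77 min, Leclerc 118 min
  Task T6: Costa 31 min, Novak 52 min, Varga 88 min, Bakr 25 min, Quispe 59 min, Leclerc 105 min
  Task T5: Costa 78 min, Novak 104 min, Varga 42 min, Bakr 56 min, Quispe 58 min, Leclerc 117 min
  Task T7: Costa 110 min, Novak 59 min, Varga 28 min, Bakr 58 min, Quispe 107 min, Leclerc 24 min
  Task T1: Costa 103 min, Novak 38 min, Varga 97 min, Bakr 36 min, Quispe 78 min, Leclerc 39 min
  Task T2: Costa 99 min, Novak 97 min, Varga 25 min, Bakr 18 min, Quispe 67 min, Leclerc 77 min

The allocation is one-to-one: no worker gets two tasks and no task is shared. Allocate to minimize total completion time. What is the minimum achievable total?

Min total: 196 min

Optimal: Costa→Task T3 (26 min), Novak→Task T1 (38 min), Varga→Task T2 (25 min), Bakr→Task T6 (25 min), Quispe→Task T5 (58 min), Leclerc→Task T7 (24 min) — total 26+38+25+25+58+24 = 196 min.
Min-entry greedy (repeatedly take the single cheapest remaining cell) gives 207 min, worse by 11.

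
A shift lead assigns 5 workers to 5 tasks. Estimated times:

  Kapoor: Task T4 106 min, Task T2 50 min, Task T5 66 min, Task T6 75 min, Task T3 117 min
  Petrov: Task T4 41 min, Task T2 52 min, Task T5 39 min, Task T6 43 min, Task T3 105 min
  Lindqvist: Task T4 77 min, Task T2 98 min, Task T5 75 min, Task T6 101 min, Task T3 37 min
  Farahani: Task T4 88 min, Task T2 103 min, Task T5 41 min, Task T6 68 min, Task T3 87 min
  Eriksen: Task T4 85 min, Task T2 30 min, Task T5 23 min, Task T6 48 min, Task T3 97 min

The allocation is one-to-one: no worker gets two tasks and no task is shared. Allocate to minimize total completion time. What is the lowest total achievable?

Optimal: Kapoor→Task T2 (50 min), Petrov→Task T4 (41 min), Lindqvist→Task T3 (37 min), Farahani→Task T5 (41 min), Eriksen→Task T6 (48 min) — total 50+41+37+41+48 = 217 min.
Min-entry greedy (repeatedly take the single cheapest remaining cell) gives 219 min, worse by 2.
Next-best assignment: Kapoor→Task T2, Petrov→Task T4, Lindqvist→Task T3, Farahani→Task T6, Eriksen→Task T5 = 219 min.
Every other assignment is strictly worse.

Minimum total: 217 min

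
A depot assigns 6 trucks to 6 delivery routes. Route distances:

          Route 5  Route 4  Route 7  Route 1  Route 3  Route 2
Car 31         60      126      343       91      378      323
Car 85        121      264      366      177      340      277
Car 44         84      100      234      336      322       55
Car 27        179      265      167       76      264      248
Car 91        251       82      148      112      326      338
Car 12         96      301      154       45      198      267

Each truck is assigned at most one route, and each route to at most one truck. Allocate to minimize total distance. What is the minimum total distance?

Optimal: Car 31→Route 1 (91 km), Car 85→Route 5 (121 km), Car 44→Route 2 (55 km), Car 27→Route 7 (167 km), Car 91→Route 4 (82 km), Car 12→Route 3 (198 km) — total 91+121+55+167+82+198 = 714 km.
Row-greedy (each truck in turn takes its cheapest remaining route) gives 739 km, worse by 25.
Every other assignment is strictly worse.

Min total: 714 km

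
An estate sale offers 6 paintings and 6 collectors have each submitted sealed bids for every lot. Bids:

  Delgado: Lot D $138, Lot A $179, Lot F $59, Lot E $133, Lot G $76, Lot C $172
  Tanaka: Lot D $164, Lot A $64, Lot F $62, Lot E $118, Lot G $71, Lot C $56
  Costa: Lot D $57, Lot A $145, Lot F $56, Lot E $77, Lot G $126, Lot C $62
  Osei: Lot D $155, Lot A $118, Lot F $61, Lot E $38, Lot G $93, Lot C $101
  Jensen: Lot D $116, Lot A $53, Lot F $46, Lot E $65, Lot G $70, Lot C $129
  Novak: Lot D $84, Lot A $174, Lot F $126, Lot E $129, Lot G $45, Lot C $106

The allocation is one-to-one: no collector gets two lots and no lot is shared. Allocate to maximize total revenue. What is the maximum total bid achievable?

Optimal: Delgado→Lot A ($179), Tanaka→Lot E ($118), Costa→Lot G ($126), Osei→Lot D ($155), Jensen→Lot C ($129), Novak→Lot F ($126) — total 179+118+126+155+129+126 = $833.
Next-best assignment: Delgado→Lot E, Tanaka→Lot D, Costa→Lot G, Osei→Lot A, Jensen→Lot C, Novak→Lot F = $796.

Maximum total: $833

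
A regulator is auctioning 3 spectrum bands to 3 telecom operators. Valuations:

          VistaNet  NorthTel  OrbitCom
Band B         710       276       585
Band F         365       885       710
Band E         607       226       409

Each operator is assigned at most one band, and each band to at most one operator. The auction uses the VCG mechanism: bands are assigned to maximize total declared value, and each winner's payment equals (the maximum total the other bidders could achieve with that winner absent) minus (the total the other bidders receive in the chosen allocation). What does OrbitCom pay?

OrbitCom pays $103M.

Efficient allocation: VistaNet→Band E ($607M), NorthTel→Band F ($885M), OrbitCom→Band B ($585M); total welfare W = $2077M.
OrbitCom receives Band B at value $585M, so the others get W − 585 = $1492M.
Without OrbitCom: best allocation of the remaining 2 bidders over all 3 bands is VistaNet→Band B ($710M), NorthTel→Band F ($885M), total $1595M.
VCG payment = (others' best without OrbitCom) − (others' welfare with OrbitCom) = 1595 − 1492 = $103M.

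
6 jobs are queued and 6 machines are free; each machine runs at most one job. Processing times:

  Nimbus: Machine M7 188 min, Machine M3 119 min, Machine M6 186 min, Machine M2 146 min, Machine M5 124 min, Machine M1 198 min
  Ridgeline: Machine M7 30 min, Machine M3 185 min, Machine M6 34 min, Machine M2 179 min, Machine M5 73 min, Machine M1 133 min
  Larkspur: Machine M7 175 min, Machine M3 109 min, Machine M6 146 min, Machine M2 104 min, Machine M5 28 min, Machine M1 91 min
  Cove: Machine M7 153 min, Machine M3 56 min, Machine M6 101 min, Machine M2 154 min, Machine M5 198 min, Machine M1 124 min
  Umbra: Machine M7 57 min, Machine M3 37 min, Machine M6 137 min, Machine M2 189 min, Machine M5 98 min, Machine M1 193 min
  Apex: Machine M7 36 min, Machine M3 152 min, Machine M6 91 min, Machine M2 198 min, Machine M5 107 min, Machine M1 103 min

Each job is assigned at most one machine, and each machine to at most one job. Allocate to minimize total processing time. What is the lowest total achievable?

Optimal: Nimbus→Machine M2 (146 min), Ridgeline→Machine M6 (34 min), Larkspur→Machine M5 (28 min), Cove→Machine M1 (124 min), Umbra→Machine M3 (37 min), Apex→Machine M7 (36 min) — total 146+34+28+124+37+36 = 405 min.
Column-greedy (each machine in turn goes to its cheapest remaining job) gives 510 min, worse by 105.

Minimum total: 405 min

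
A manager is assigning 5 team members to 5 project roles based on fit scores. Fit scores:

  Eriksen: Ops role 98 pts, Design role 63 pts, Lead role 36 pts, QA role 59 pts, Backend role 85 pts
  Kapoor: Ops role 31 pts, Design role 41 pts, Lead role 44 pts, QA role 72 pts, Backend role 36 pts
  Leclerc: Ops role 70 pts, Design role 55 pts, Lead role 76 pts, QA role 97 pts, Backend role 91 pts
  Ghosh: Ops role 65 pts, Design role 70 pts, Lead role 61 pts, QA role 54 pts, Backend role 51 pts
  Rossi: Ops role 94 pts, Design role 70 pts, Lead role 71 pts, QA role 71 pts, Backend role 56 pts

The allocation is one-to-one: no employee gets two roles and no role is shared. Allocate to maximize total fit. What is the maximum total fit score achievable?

This is the linear assignment problem.
Optimal: Eriksen→Ops role (98 pts), Kapoor→QA role (72 pts), Leclerc→Backend role (91 pts), Ghosh→Design role (70 pts), Rossi→Lead role (71 pts) — total 98+72+91+70+71 = 402 pts.
Column-greedy (each role in turn goes to its best remaining employee) gives 372 pts, worse by 30.
Next-best assignment: Eriksen→Backend role, Kapoor→QA role, Leclerc→Lead role, Ghosh→Design role, Rossi→Ops role = 397 pts.

Maximum total: 402 pts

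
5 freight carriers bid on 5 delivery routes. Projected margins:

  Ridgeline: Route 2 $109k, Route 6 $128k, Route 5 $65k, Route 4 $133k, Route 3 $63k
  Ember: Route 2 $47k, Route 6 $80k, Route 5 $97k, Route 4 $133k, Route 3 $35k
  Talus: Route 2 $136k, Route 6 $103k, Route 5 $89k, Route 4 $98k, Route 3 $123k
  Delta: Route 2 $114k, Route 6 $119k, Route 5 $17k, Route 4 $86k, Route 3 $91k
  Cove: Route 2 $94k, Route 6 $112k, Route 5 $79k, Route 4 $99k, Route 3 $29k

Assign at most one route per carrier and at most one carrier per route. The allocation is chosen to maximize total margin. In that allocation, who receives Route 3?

Optimal: Ridgeline→Route 4 ($133k), Ember→Route 5 ($97k), Talus→Route 3 ($123k), Delta→Route 2 ($114k), Cove→Route 6 ($112k) — total 133+97+123+114+112 = $579k.
Row-greedy (each carrier in turn takes its best remaining route) gives $514k, worse by 65.
Next-best assignment: Ridgeline→Route 6, Ember→Route 4, Talus→Route 3, Delta→Route 2, Cove→Route 5 = $577k.
Swapping Ridgeline↔Cove (Ridgeline→Route 6 $128k, Cove→Route 4 $99k) loses 18.
No other one-to-one assignment exceeds $579k.
Talus's own top route is Route 2 ($136k), but forcing Talus→Route 2 and reassigning the rest optimally gives only $569k — worse by 10.

Talus receives Route 3.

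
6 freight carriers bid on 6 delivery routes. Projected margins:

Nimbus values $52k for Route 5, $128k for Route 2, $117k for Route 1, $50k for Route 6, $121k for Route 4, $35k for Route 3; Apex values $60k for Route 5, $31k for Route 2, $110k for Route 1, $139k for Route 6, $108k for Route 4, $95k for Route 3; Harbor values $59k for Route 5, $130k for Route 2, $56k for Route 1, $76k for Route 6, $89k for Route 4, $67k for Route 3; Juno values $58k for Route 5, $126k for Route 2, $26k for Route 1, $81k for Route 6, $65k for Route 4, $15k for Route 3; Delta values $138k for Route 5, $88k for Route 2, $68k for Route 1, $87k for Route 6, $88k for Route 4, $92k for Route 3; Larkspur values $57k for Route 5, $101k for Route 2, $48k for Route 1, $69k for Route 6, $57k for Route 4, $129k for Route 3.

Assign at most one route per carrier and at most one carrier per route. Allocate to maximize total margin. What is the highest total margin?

Max total: $738k

This is the linear assignment problem.
Optimal: Nimbus→Route 1 ($117k), Apex→Route 6 ($139k), Harbor→Route 4 ($89k), Juno→Route 2 ($126k), Delta→Route 5 ($138k), Larkspur→Route 3 ($129k) — total 117+139+89+126+138+129 = $738k.
Column-greedy (each route in turn goes to its best remaining carrier) gives $718k, worse by 20.
Next-best assignment: Nimbus→Route 1, Apex→Route 6, Harbor→Route 2, Juno→Route 4, Delta→Route 5, Larkspur→Route 3 = $718k.
Swapping Delta↔Juno (Delta→Route 2 $88k, Juno→Route 5 $58k) loses 118.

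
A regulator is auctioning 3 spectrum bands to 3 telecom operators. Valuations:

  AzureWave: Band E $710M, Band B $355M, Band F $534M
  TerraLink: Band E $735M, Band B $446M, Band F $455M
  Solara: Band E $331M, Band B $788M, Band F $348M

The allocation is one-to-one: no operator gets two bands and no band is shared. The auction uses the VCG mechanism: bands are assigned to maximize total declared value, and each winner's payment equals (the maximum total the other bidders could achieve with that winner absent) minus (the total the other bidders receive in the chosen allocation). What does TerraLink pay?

Efficient allocation: AzureWave→Band F ($534M), TerraLink→Band E ($735M), Solara→Band B ($788M); total welfare W = $2057M.
TerraLink receives Band E at value $735M, so the others get W − 735 = $1322M.
Without TerraLink: best allocation of the remaining 2 bidders over all 3 bands is AzureWave→Band E ($710M), Solara→Band B ($788M), total $1498M.
VCG payment = (others' best without TerraLink) − (others' welfare with TerraLink) = 1498 − 1322 = $176M.

TerraLink pays $176M.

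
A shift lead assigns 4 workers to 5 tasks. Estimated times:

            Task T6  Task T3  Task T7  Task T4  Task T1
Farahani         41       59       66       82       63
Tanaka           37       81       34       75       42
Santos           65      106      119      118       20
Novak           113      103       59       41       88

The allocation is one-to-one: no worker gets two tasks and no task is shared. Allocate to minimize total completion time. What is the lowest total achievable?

Min total: 136 min

Optimal: Farahani→Task T6 (41 min), Tanaka→Task T7 (34 min), Santos→Task T1 (20 min), Novak→Task T4 (41 min) — total 41+34+20+41 = 136 min.
Column-greedy (each task in turn goes to its cheapest remaining worker) gives 273 min, worse by 137.
Next-best assignment: Farahani→Task T3, Tanaka→Task T7, Santos→Task T1, Novak→Task T4 = 154 min.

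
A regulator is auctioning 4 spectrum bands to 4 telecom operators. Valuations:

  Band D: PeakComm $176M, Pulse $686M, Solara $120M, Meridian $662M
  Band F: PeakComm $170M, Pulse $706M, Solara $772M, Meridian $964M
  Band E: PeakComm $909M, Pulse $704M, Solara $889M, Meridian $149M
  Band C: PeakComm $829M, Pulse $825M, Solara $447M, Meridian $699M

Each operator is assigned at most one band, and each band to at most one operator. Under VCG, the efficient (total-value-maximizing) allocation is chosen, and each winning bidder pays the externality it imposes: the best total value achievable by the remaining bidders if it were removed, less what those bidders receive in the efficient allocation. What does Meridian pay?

Efficient allocation: PeakComm→Band C ($829M), Pulse→Band D ($686M), Solara→Band E ($889M), Meridian→Band F ($964M); total welfare W = $3368M.
Meridian receives Band F at value $964M, so the others get W − 964 = $2404M.
Without Meridian: best allocation of the remaining 3 bidders over all 4 bands is PeakComm→Band E ($909M), Pulse→Band C ($825M), Solara→Band F ($772M), total $2506M.
VCG payment = (others' best without Meridian) − (others' welfare with Meridian) = 2506 − 2404 = $102M.

Meridian pays $102M.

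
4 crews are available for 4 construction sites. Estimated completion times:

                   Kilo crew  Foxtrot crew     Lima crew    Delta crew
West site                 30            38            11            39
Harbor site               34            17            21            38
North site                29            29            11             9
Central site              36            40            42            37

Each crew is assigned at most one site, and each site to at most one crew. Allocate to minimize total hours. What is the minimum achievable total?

Optimal: Kilo crew→Central site (36 hours), Foxtrot crew→Harbor site (17 hours), Lima crew→West site (11 hours), Delta crew→North site (9 hours) — total 36+17+11+9 = 73 hours.
Row-greedy (each crew in turn takes its cheapest remaining site) gives 94 hours, worse by 21.
Next-best assignment: Kilo crew→Harbor site, Foxtrot crew→Central site, Lima crew→West site, Delta crew→North site = 94 hours.
Swapping Foxtrot crew↔Kilo crew (Foxtrot crew→Central site 40 hours, Kilo crew→Harbor site 34 hours) adds 21.

Minimum total: 73 hours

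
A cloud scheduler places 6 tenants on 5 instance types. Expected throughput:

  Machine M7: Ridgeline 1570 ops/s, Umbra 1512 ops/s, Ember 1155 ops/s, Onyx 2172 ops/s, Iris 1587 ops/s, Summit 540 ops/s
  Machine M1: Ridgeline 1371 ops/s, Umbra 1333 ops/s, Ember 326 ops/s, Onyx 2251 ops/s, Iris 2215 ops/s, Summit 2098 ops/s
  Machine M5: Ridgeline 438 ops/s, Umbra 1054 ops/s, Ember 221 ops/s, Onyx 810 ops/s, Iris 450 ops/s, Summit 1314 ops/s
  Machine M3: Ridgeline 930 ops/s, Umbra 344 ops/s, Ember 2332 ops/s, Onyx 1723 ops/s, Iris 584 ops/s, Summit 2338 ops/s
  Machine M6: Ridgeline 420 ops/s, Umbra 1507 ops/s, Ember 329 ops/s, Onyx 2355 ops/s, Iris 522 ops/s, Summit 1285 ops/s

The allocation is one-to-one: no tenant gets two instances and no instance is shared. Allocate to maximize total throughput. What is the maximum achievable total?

This is the linear assignment problem.
Optimal: Ridgeline→Machine M7 (1570 ops/s), Iris→Machine M1 (2215 ops/s), Summit→Machine M5 (1314 ops/s), Ember→Machine M3 (2332 ops/s), Onyx→Machine M6 (2355 ops/s) — total 1570+2215+1314+2332+2355 = 9786 ops/s.
Column-greedy (each instance in turn goes to its best remaining tenant) gives 9540 ops/s, worse by 246.

Maximum total: 9786 ops/s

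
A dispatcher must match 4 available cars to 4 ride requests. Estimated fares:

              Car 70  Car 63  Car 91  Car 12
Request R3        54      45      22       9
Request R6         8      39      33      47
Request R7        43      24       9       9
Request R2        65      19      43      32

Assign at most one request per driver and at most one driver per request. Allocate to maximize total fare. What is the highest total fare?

Optimal: Car 70→Request R7 ($43), Car 63→Request R3 ($45), Car 91→Request R2 ($43), Car 12→Request R6 ($47) — total 43+45+43+47 = $178.
Max-entry greedy (repeatedly take the single best remaining cell) gives $166, worse by 12.
Swapping Car 70↔Car 63 (Car 70→Request R3 $54, Car 63→Request R7 $24) loses 10.
Checked against all permutations: $178 is optimal.

Maximum total: $178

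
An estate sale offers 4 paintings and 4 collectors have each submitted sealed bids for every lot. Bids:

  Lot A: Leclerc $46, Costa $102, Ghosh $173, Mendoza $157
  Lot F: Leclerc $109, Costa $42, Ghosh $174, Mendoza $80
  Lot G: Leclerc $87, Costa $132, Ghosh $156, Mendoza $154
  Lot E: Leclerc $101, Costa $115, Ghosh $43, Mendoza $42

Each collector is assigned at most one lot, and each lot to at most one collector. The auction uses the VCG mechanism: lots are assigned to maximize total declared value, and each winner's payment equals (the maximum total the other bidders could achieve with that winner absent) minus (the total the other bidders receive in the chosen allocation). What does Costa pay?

Costa pays $4.

Efficient allocation: Leclerc→Lot E ($101), Costa→Lot G ($132), Ghosh→Lot F ($174), Mendoza→Lot A ($157); total welfare W = $564.
Costa receives Lot G at value $132, so the others get W − 132 = $432.
Without Costa: best allocation of the remaining 3 bidders over all 4 lots is Leclerc→Lot F ($109), Ghosh→Lot A ($173), Mendoza→Lot G ($154), total $436.
VCG payment = (others' best without Costa) − (others' welfare with Costa) = 436 − 432 = $4.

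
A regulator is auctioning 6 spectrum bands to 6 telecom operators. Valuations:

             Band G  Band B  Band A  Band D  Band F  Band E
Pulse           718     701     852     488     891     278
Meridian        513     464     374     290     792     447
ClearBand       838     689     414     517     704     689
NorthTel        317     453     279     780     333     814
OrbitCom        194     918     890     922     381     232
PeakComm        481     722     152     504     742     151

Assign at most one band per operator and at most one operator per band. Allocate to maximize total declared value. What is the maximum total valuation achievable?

Max total: $4940M

Treat this as an assignment problem: match each operator to one band.
Optimal: Pulse→Band A ($852M), Meridian→Band F ($792M), ClearBand→Band G ($838M), NorthTel→Band E ($814M), OrbitCom→Band D ($922M), PeakComm→Band B ($722M) — total 852+792+838+814+922+722 = $4940M.
Column-greedy (each band in turn goes to its best remaining operator) gives $4331M, worse by 609.
Swapping OrbitCom↔Pulse (OrbitCom→Band A $890M, Pulse→Band D $488M) loses 396.
No other one-to-one assignment exceeds $4940M.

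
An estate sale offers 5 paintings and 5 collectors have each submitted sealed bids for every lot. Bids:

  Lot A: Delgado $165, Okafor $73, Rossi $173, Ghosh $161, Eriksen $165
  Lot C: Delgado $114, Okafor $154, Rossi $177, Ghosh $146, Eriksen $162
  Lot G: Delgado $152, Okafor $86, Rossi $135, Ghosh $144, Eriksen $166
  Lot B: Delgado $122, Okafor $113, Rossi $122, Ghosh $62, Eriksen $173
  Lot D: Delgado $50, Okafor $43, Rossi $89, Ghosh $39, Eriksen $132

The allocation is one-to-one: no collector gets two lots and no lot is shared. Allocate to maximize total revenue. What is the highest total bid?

Optimal: Delgado→Lot G ($152), Okafor→Lot B ($113), Rossi→Lot C ($177), Ghosh→Lot A ($161), Eriksen→Lot D ($132) — total 152+113+177+161+132 = $735.
Max-entry greedy (repeatedly take the single best remaining cell) gives $702, worse by 33.
Next-best assignment: Delgado→Lot A, Okafor→Lot B, Rossi→Lot C, Ghosh→Lot G, Eriksen→Lot D = $731.
No other one-to-one assignment exceeds $735.

Max total: $735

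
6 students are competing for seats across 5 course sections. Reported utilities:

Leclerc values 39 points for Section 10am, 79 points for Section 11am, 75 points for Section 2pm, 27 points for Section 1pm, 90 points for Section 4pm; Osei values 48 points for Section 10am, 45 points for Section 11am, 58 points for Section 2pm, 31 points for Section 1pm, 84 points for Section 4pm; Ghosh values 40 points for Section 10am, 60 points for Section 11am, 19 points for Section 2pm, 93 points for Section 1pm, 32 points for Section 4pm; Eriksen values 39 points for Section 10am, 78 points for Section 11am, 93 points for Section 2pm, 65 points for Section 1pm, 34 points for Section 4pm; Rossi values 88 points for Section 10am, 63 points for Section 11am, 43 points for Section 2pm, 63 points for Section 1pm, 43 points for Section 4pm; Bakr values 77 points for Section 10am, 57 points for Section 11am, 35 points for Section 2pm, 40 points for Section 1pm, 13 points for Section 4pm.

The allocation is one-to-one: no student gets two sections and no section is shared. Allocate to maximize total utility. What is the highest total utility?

Max total: 437 points

This is the linear assignment problem.
Optimal: Rossi→Section 10am (88 points), Leclerc→Section 11am (79 points), Eriksen→Section 2pm (93 points), Ghosh→Section 1pm (93 points), Osei→Section 4pm (84 points) — total 88+79+93+93+84 = 437 points.
Max-entry greedy (repeatedly take the single best remaining cell) gives 421 points, worse by 16.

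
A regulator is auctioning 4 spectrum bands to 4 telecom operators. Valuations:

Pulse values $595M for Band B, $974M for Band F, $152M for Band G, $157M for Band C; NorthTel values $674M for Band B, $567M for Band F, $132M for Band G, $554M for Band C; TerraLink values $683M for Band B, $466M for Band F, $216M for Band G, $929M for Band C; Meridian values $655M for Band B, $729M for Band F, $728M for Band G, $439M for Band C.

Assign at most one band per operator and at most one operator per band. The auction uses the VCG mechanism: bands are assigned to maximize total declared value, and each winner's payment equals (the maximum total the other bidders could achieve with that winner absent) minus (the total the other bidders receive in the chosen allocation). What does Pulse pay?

Efficient allocation: Pulse→Band F ($974M), NorthTel→Band B ($674M), TerraLink→Band C ($929M), Meridian→Band G ($728M); total welfare W = $3305M.
Pulse receives Band F at value $974M, so the others get W − 974 = $2331M.
Without Pulse: best allocation of the remaining 3 bidders over all 4 bands is NorthTel→Band B ($674M), TerraLink→Band C ($929M), Meridian→Band F ($729M), total $2332M.
VCG payment = (others' best without Pulse) − (others' welfare with Pulse) = 2332 − 2331 = $1M.

Pulse pays $1M.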